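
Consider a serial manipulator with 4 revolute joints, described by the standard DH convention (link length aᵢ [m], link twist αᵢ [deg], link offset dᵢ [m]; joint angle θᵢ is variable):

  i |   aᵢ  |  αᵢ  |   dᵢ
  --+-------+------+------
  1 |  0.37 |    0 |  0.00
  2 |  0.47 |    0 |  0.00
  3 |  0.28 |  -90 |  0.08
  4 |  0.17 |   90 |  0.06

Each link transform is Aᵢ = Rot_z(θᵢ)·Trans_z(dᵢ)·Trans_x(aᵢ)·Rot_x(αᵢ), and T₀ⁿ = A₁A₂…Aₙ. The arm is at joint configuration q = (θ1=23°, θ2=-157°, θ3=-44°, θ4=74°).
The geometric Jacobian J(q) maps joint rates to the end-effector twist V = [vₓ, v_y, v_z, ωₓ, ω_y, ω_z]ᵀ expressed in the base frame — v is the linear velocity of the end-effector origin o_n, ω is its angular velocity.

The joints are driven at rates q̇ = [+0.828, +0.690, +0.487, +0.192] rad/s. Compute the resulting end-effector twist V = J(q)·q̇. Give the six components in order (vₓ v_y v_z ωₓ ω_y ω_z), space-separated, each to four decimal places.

0.5680 -0.8633 -0.0090 0.0067 -0.1919 2.0050

o_n = [-0.3105, -0.2649, -0.0834]
J₁: ẑ×o_n = [0.2649, -0.3105, 0.0000], ω = ẑ
J2: z=[0.0000, 0.0000, 1.0000] o=[0.3406, 0.1446, 0.0000] → [0.4095, -0.6511, 0.0000, 0.0000, 0.0000, 1.0000]
J3: z=[0.0000, 0.0000, 1.0000] o=[0.0141, -0.1935, 0.0000] → [0.0714, -0.3246, 0.0000, 0.0000, 0.0000, 1.0000]
J4: z=[0.0349, -0.9994, 0.0000] o=[-0.2657, -0.2033, 0.0800] → [0.1633, 0.0057, -0.0469, 0.0349, -0.9994, 0.0000]
V = J·q̇ = [0.5680, -0.8633, -0.0090, 0.0067, -0.1919, 2.0050]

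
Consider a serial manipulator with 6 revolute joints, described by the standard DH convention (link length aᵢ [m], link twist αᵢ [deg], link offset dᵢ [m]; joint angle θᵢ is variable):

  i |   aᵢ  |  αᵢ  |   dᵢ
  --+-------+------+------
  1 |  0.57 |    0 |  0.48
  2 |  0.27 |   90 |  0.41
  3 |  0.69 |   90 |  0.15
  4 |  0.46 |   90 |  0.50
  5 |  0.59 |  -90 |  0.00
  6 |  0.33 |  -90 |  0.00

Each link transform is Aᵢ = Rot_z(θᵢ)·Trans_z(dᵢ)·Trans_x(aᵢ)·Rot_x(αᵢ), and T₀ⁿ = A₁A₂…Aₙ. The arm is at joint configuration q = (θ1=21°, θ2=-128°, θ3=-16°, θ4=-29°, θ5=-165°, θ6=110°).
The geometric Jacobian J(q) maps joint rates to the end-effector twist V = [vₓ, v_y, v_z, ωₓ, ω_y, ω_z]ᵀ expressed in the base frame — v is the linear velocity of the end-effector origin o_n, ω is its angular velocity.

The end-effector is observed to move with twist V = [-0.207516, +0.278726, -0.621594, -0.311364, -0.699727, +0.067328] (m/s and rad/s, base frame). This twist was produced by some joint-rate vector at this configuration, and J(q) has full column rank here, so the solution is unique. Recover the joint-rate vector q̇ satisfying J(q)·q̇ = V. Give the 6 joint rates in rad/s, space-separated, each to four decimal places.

o_n = [-0.1556, -0.6032, 0.2967]
J₁: ẑ×o_n = [0.6032, -0.1556, 0.0000], ω = ẑ
J2: z=[0.0000, 0.0000, 1.0000] o=[0.5321, 0.2043, 0.4800] → [0.8075, -0.6878, 0.0000, 0.0000, 0.0000, 1.0000]
J3: z=[-0.9563, 0.2924, 0.0000] o=[0.4532, -0.0539, 0.8900] → [-0.1735, -0.5674, 0.7033, -0.9563, 0.2924, 0.0000]
J4: z=[0.0806, 0.2636, -0.9613] o=[0.1158, -0.6444, 0.6998] → [-0.0667, 0.2934, 0.0749, 0.0806, 0.2636, -0.9613]
J5: z=[0.9727, 0.1900, 0.1336] o=[0.2563, -0.9476, 0.1083] → [-0.0102, -0.2383, 0.4133, 0.9727, 0.1900, 0.1336]
J6: z=[-0.0215, -0.4994, 0.8661] o=[0.1199, -0.4489, 0.3925] → [0.1815, -0.2407, -0.1343, -0.0215, -0.4994, 0.8661]
q̇ = J⁺·V = [-0.5670, -0.1300, -0.3320, -0.0160, -0.6240, 0.9610]

-0.5670 -0.1300 -0.3320 -0.0160 -0.6240 0.9610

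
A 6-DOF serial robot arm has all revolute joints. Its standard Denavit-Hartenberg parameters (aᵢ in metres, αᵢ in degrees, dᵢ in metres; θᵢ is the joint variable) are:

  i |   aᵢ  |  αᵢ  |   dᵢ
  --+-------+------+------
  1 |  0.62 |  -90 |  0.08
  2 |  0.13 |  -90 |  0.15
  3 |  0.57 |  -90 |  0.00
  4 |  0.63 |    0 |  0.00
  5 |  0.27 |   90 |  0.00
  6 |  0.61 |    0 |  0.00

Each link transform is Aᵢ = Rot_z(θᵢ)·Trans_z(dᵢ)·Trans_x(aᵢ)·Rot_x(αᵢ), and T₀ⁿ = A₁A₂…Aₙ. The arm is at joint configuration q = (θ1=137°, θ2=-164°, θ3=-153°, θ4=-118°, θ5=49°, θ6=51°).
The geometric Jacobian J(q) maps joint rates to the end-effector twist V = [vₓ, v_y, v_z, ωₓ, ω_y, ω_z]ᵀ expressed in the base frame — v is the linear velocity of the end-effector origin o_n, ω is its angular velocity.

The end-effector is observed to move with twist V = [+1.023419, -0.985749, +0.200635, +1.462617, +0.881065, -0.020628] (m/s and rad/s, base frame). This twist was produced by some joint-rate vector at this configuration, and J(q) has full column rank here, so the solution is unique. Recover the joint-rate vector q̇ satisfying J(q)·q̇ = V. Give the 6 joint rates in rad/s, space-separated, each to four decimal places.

0.1110 -0.9560 -0.5170 -0.1820 -0.2410 0.7290

o_n = [-1.3123, 0.1254, 1.1718]
J₁: ẑ×o_n = [-0.1254, -1.3123, 0.0000], ω = ẑ
J2: z=[-0.6820, -0.7314, 0.0000] o=[-0.4534, 0.4228, 0.0800] → [-0.7985, 0.7446, -0.4253, -0.6820, -0.7314, 0.0000]
J3: z=[-0.2016, 0.1880, 0.9613] o=[-0.4643, 0.2279, 0.1158] → [0.2970, -0.6023, 0.1801, -0.2016, 0.1880, 0.9613]
J4: z=[-0.2885, -0.9493, 0.1251] o=[-0.9979, 0.3716, -0.0242] → [-1.1044, 0.3057, -0.2275, -0.2885, -0.9493, 0.1251]
J5: z=[-0.2885, -0.9493, 0.1251] o=[-0.8332, 0.4016, 0.5832] → [-0.5242, 0.1098, -0.3752, -0.2885, -0.9493, 0.1251]
J6: z=[0.8016, -0.1680, 0.5738] o=[-0.9746, 0.4734, 0.8017] → [0.1375, -0.4904, -0.3357, 0.8016, -0.1680, 0.5738]
q̇ = J⁺·V = [0.1110, -0.9560, -0.5170, -0.1820, -0.2410, 0.7290]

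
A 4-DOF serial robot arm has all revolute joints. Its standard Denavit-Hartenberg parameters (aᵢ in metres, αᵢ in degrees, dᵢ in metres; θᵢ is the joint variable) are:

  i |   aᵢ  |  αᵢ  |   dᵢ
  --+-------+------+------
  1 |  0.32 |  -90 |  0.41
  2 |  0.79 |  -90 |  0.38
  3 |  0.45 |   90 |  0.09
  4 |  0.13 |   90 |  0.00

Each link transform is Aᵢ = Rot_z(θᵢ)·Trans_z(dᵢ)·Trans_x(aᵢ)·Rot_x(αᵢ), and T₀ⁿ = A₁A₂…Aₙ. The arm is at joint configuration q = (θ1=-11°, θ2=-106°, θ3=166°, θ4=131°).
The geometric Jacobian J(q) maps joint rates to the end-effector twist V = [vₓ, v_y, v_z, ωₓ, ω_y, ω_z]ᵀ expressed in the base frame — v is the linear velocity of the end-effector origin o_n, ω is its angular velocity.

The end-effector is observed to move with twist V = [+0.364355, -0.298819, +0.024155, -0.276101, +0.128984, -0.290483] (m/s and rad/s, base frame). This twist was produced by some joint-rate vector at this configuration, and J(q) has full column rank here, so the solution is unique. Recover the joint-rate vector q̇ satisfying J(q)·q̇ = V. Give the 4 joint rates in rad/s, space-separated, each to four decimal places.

-0.4000 0.8230 -0.2540 0.7720

o_n = [0.4293, 0.2138, 0.8811]
J₁: ẑ×o_n = [-0.2138, 0.4293, 0.0000], ω = ẑ
J2: z=[0.1908, 0.9816, 0.0000] o=[0.3141, -0.0611, 0.4100] → [0.4624, -0.0899, -0.0606, 0.1908, 0.9816, 0.0000]
J3: z=[0.9436, -0.1834, 0.2756] o=[0.1729, 0.3535, 1.1694] → [0.0914, 0.3427, -0.0848, 0.9436, -0.1834, 0.2756]
J4: z=[-0.2506, -0.9397, 0.2326] o=[0.3552, 0.2072, 0.7745] → [-0.1017, 0.0439, 0.0680, -0.2506, -0.9397, 0.2326]
q̇ = J⁺·V = [-0.4000, 0.8230, -0.2540, 0.7720]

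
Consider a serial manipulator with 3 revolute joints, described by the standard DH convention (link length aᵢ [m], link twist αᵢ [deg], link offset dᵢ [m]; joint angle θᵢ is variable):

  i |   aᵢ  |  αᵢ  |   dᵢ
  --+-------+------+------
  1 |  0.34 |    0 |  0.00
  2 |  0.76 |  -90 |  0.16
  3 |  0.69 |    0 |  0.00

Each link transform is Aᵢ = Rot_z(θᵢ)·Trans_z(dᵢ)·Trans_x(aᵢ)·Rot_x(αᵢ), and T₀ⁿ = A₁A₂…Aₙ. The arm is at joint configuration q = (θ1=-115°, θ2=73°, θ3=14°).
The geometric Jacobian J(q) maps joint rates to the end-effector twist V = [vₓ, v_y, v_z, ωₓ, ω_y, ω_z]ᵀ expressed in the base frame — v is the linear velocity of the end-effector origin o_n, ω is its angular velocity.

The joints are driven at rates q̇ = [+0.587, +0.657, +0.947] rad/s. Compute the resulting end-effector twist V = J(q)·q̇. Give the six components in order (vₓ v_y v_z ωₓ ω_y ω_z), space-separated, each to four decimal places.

1.2533 1.3430 -0.6340 0.6337 0.7038 1.2440

o_n = [0.9186, -1.2647, -0.0069]
J₁: ẑ×o_n = [1.2647, 0.9186, -0.0000], ω = ẑ
J2: z=[0.0000, 0.0000, 1.0000] o=[-0.1437, -0.3081, 0.0000] → [0.9565, 1.0623, -0.0000, 0.0000, 0.0000, 1.0000]
J3: z=[0.6691, 0.7431, 0.0000] o=[0.4211, -0.8167, 0.1600] → [-0.1241, 0.1117, -0.6695, 0.6691, 0.7431, 0.0000]
V = J·q̇ = [1.2533, 1.3430, -0.6340, 0.6337, 0.7038, 1.2440]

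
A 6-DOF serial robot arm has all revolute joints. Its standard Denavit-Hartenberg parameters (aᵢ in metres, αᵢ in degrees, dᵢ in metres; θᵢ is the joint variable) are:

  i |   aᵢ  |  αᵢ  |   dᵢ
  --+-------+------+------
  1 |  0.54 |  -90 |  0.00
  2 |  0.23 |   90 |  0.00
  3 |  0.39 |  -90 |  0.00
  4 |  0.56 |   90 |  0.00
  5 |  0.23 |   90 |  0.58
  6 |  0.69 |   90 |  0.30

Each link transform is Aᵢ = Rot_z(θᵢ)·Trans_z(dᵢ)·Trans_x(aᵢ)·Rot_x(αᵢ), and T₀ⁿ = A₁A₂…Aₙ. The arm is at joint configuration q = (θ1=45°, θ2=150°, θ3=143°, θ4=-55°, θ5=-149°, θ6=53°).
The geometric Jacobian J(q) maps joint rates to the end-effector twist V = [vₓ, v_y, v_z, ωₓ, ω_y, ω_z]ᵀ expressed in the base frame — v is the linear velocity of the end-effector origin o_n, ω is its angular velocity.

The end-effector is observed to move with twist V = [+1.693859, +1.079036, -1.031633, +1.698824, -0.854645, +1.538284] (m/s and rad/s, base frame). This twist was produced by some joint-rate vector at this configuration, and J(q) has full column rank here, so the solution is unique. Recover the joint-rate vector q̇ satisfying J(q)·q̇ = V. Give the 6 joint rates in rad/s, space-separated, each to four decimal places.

0.3400 -0.9020 0.1190 0.5550 -0.7770 0.9780

o_n = [0.3180, -0.1258, -0.8428]
J₁: ẑ×o_n = [0.1258, 0.3180, -0.0000], ω = ẑ
J2: z=[-0.7071, 0.7071, 0.0000] o=[0.3818, 0.3818, 0.0000] → [-0.5959, -0.5959, 0.4041, -0.7071, 0.7071, 0.0000]
J3: z=[0.3536, 0.3536, -0.8660] o=[0.2410, 0.2410, -0.1150] → [-0.5749, 0.1906, -0.1569, 0.3536, 0.3536, -0.8660]
J4: z=[0.9333, -0.1962, 0.3009] o=[0.2658, 0.5977, 0.0407] → [0.3910, 0.8403, -0.6649, 0.9333, -0.1962, 0.3009]
J5: z=[0.1508, -0.5464, -0.8238] o=[0.4483, 1.0536, -0.2283] → [-0.6359, 0.2000, -0.2490, 0.1508, -0.5464, -0.8238]
J6: z=[0.6320, -0.5875, 0.5053] o=[0.3610, 0.5994, -0.6470] → [0.4815, 0.1020, -0.4836, 0.6320, -0.5875, 0.5053]
q̇ = J⁺·V = [0.3400, -0.9020, 0.1190, 0.5550, -0.7770, 0.9780]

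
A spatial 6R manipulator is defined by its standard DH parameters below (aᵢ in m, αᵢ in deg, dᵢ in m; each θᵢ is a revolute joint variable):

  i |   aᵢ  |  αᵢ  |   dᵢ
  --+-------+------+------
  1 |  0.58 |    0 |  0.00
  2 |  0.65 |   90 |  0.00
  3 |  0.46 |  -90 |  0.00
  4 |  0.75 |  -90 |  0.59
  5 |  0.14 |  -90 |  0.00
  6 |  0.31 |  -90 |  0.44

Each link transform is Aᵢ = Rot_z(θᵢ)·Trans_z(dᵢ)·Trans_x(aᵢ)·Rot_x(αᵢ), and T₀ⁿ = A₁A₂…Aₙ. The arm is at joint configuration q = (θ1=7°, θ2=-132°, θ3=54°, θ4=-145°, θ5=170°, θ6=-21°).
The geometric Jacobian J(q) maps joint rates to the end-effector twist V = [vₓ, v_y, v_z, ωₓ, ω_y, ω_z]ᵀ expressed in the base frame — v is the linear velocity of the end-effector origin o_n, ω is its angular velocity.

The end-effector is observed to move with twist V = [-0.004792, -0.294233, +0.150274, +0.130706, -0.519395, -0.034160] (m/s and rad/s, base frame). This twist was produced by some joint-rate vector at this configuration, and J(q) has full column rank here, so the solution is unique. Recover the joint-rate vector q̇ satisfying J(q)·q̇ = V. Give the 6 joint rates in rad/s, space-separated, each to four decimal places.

o_n = [0.3434, 0.1484, 0.8152]
J₁: ẑ×o_n = [-0.1484, 0.3434, 0.0000], ω = ẑ
J2: z=[0.0000, 0.0000, 1.0000] o=[0.5757, 0.0707, 0.0000] → [-0.0777, -0.2322, 0.0000, 0.0000, 0.0000, 1.0000]
J3: z=[-0.8192, 0.5736, 0.0000] o=[0.2029, -0.4618, 0.0000] → [0.4676, 0.6678, -0.5804, -0.8192, 0.5736, 0.0000]
J4: z=[0.4640, 0.6627, 0.5878] o=[0.0478, -0.6832, 0.3721] → [-0.1952, -0.0318, 0.1900, 0.4640, 0.6627, 0.5878]
J5: z=[-0.8644, 0.1937, 0.4640] o=[0.1763, 0.2503, 0.2219] → [0.1622, 0.5904, 0.0557, -0.8644, 0.1937, 0.4640]
J6: z=[0.4906, 0.5270, 0.6939] o=[0.1917, 0.1345, 0.2990] → [0.2624, -0.1480, -0.0731, 0.4906, 0.5270, 0.6939]
q̇ = J⁺·V = [-0.0190, 0.0820, -0.4940, -0.6430, 0.1460, 0.3070]

-0.0190 0.0820 -0.4940 -0.6430 0.1460 0.3070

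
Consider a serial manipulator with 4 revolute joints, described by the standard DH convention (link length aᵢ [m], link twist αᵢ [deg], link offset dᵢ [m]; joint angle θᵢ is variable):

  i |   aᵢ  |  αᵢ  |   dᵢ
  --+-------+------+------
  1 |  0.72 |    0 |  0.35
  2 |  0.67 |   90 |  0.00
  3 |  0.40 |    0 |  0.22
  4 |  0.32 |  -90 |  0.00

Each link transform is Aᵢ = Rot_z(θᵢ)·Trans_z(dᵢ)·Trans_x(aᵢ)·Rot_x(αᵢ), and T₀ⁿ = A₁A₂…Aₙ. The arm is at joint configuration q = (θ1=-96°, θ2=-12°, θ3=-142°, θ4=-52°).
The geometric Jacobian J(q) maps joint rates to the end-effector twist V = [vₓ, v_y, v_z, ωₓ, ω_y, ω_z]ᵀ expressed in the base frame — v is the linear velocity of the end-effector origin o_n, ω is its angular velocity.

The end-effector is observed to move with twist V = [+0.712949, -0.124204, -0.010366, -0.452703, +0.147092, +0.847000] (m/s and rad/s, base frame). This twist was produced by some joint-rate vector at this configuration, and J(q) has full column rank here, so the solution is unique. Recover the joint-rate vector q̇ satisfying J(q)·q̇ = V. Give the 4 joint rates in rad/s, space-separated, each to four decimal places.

0.9640 -0.1170 -0.4360 0.9120

o_n = [-0.2982, -0.6902, 0.1812]
J₁: ẑ×o_n = [0.6902, -0.2982, 0.0000], ω = ẑ
J2: z=[0.0000, 0.0000, 1.0000] o=[-0.0753, -0.7161, 0.3500] → [-0.0259, -0.2229, 0.0000, 0.0000, 0.0000, 1.0000]
J3: z=[-0.9511, 0.3090, 0.0000] o=[-0.2823, -1.3533, 0.3500] → [-0.0522, -0.1606, -0.6257, -0.9511, 0.3090, 0.0000]
J4: z=[-0.9511, 0.3090, 0.0000] o=[-0.3941, -0.9855, 0.1037] → [0.0239, 0.0736, -0.3105, -0.9511, 0.3090, 0.0000]
q̇ = J⁺·V = [0.9640, -0.1170, -0.4360, 0.9120]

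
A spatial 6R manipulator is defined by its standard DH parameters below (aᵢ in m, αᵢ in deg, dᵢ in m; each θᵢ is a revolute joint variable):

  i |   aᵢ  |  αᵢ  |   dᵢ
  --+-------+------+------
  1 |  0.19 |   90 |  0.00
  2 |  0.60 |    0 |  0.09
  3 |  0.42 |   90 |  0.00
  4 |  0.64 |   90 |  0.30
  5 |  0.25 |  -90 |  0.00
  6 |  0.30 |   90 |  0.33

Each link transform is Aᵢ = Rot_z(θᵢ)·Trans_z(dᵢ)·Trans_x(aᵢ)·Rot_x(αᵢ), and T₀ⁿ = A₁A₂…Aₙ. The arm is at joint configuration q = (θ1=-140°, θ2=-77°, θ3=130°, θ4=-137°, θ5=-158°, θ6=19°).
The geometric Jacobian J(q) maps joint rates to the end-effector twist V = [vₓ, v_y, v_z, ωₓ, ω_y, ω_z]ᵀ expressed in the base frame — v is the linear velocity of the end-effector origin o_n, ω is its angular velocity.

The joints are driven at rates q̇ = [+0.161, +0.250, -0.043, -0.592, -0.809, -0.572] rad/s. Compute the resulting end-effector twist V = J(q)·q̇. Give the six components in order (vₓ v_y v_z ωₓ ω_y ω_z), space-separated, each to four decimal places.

o_n = [-0.1508, -0.3416, -0.2291]
J₁: ẑ×o_n = [0.3416, -0.1508, 0.0000], ω = ẑ
J2: z=[-0.6428, 0.7660, 0.0000] o=[-0.1455, -0.1221, 0.0000] → [-0.1755, -0.1473, 0.1451, -0.6428, 0.7660, 0.0000]
J3: z=[-0.6428, 0.7660, 0.0000] o=[-0.3068, -0.1399, -0.5846] → [0.2723, 0.2285, 0.0101, -0.6428, 0.7660, 0.0000]
J4: z=[-0.6118, -0.5134, -0.6018] o=[-0.5004, -0.3024, -0.2492] → [-0.0339, -0.1981, 0.2035, -0.6118, -0.5134, -0.6018]
J5: z=[-0.1557, 0.8241, -0.5447] o=[-0.1876, -0.6097, -0.8036] → [0.6194, 0.0694, -0.0721, -0.1557, 0.8241, -0.5447]
J6: z=[0.8578, 0.3862, 0.3392] o=[-0.3101, -0.5061, -0.6118] → [0.0920, -0.2742, 0.0796, 0.8578, 0.3862, 0.3392]
V = J·q̇ = [-0.5343, 0.1471, -0.0718, -0.1356, -0.4251, 0.7639]

-0.5343 0.1471 -0.0718 -0.1356 -0.4251 0.7639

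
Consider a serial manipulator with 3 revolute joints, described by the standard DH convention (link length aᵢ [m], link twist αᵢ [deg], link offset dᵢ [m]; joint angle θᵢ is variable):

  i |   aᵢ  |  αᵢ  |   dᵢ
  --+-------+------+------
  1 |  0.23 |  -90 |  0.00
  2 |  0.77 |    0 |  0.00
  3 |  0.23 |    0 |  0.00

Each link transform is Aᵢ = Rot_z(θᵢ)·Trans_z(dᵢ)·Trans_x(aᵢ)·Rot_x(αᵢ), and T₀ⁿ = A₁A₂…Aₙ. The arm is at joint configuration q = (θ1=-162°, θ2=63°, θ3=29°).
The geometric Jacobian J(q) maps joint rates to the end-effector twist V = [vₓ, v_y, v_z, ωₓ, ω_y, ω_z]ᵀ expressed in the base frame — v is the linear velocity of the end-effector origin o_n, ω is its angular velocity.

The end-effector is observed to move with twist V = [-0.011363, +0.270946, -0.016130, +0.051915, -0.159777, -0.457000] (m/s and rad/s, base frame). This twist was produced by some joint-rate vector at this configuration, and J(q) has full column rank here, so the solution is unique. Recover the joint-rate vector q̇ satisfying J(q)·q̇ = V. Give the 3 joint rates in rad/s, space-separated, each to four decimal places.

o_n = [-0.5436, -0.1766, -0.9159]
J₁: ẑ×o_n = [0.1766, -0.5436, 0.0000], ω = ẑ
J2: z=[0.3090, -0.9511, 0.0000] o=[-0.2187, -0.0711, 0.0000] → [0.8711, 0.2830, -0.3415, 0.3090, -0.9511, 0.0000]
J3: z=[0.3090, -0.9511, 0.0000] o=[-0.5512, -0.1791, -0.6861] → [0.2186, 0.0710, 0.0080, 0.3090, -0.9511, 0.0000]
q̇ = J⁺·V = [-0.4570, 0.0500, 0.1180]

-0.4570 0.0500 0.1180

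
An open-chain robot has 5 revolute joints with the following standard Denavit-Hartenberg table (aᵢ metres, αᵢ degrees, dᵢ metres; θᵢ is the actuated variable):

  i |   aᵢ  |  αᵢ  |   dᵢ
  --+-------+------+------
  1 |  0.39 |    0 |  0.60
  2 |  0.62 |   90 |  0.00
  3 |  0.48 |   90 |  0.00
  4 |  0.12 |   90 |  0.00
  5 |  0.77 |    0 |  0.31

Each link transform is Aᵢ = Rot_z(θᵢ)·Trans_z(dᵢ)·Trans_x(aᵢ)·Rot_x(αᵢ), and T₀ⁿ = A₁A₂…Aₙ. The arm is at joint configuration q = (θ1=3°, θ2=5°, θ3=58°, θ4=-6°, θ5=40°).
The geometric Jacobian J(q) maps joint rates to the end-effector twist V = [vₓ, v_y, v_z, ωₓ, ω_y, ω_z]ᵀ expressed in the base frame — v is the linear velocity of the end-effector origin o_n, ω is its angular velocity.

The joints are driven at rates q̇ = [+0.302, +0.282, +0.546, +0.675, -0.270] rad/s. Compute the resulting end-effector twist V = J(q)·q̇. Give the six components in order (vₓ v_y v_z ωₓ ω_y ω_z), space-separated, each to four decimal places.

-0.6159 0.5606 0.9790 0.6950 -0.7248 0.2502

o_n = [1.9712, 0.6290, 1.3160]
J₁: ẑ×o_n = [-0.6290, 1.9712, 0.0000], ω = ẑ
J2: z=[0.0000, 0.0000, 1.0000] o=[0.3895, 0.0204, 0.6000] → [-0.6086, 1.5817, 0.0000, 0.0000, 0.0000, 1.0000]
J3: z=[0.1392, -0.9903, 0.0000] o=[1.0034, 0.1067, 0.6000] → [-0.7090, -0.0996, 1.0310, 0.1392, -0.9903, 0.0000]
J4: z=[0.8398, 0.1180, -0.5299] o=[1.2553, 0.1421, 1.0071] → [0.2945, -0.6388, 0.3244, 0.8398, 0.1180, -0.5299]
J5: z=[-0.1933, 0.9771, -0.0886] o=[1.3162, 0.1633, 1.1083] → [0.2443, -0.0179, -0.7300, -0.1933, 0.9771, -0.0886]
V = J·q̇ = [-0.6159, 0.5606, 0.9790, 0.6950, -0.7248, 0.2502]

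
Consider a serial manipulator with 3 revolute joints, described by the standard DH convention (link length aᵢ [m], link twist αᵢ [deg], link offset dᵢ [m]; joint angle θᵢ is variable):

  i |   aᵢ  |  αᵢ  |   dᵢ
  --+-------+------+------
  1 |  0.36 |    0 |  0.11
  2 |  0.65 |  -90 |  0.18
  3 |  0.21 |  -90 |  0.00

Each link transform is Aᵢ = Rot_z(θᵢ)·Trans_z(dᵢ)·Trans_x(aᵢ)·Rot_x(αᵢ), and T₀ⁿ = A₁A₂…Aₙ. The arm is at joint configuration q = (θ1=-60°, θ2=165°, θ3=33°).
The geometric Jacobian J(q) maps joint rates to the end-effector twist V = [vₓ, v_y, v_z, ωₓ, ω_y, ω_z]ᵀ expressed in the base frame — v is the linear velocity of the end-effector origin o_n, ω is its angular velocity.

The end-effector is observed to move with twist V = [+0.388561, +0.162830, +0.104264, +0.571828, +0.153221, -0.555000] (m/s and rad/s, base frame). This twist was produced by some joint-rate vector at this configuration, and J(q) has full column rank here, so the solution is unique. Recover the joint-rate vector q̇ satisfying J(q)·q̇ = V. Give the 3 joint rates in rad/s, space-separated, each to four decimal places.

-0.1180 -0.4370 -0.5920

o_n = [-0.0338, 0.4862, 0.1756]
J₁: ẑ×o_n = [-0.4862, -0.0338, 0.0000], ω = ẑ
J2: z=[0.0000, 0.0000, 1.0000] o=[0.1800, -0.3118, 0.1100] → [-0.7980, -0.2138, 0.0000, 0.0000, 0.0000, 1.0000]
J3: z=[-0.9659, -0.2588, 0.0000] o=[0.0118, 0.3161, 0.2900] → [0.0296, -0.1105, -0.1761, -0.9659, -0.2588, 0.0000]
q̇ = J⁺·V = [-0.1180, -0.4370, -0.5920]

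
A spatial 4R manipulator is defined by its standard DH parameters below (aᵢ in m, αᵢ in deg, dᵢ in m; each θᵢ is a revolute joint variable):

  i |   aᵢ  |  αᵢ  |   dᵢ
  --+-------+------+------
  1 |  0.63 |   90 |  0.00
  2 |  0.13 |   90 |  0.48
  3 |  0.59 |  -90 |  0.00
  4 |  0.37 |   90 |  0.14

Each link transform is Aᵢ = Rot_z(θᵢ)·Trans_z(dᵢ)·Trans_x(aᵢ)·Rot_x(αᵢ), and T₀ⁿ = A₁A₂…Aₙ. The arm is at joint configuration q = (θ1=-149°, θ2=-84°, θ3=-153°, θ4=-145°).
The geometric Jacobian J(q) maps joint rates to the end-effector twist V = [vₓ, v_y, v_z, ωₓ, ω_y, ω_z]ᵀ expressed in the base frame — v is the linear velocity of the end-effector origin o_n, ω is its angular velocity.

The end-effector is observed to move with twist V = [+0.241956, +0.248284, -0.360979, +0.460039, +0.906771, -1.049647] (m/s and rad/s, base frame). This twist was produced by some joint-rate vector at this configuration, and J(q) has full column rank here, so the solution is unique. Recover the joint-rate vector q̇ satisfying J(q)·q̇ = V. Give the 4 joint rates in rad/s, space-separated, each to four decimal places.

-0.7400 0.9680 0.8890 0.4800

o_n = [-0.4694, -0.0196, 0.0396]
J₁: ẑ×o_n = [0.0196, -0.4694, 0.0000], ω = ẑ
J2: z=[-0.5150, 0.8572, 0.0000] o=[-0.5400, -0.3245, 0.0000] → [0.0339, 0.0204, -0.2176, -0.5150, 0.8572, 0.0000]
J3: z=[0.8525, 0.5122, -0.1045] o=[-0.7989, 0.0800, -0.1293] → [0.0761, -0.1784, -0.2536, 0.8525, 0.5122, -0.1045]
J4: z=[0.4182, -0.7882, -0.4515] o=[-0.6138, -0.1213, 0.3935] → [0.3249, 0.0828, 0.1564, 0.4182, -0.7882, -0.4515]
q̇ = J⁺·V = [-0.7400, 0.9680, 0.8890, 0.4800]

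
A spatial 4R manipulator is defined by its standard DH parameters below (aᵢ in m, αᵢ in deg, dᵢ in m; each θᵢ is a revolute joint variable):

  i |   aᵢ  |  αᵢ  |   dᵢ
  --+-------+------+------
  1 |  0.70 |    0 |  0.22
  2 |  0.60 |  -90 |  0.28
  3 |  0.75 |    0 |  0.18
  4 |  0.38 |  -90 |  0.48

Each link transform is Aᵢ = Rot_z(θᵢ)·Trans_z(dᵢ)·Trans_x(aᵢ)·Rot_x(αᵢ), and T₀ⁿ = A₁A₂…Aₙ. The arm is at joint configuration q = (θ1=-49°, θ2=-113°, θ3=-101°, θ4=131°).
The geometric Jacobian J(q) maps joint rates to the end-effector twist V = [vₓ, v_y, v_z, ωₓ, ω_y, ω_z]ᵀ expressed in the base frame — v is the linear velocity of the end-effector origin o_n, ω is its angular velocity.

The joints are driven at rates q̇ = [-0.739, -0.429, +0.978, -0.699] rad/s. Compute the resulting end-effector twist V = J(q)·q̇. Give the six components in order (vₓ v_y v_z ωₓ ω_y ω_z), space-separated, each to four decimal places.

-2.0416 0.0894 0.0481 0.0862 -0.2653 -1.1680

o_n = [-0.0843, -1.3989, 1.0462]
J₁: ẑ×o_n = [1.3989, -0.0843, 0.0000], ω = ẑ
J2: z=[0.0000, 0.0000, 1.0000] o=[0.4592, -0.5283, 0.2200] → [0.8706, -0.5436, 0.0000, 0.0000, 0.0000, 1.0000]
J3: z=[0.3090, -0.9511, 0.0000] o=[-0.1114, -0.7137, 0.5000] → [-0.5195, -0.1688, -0.1860, 0.3090, -0.9511, 0.0000]
J4: z=[0.3090, -0.9511, 0.0000] o=[0.0803, -0.8407, 1.2362] → [0.1807, 0.0587, -0.3291, 0.3090, -0.9511, 0.0000]
V = J·q̇ = [-2.0416, 0.0894, 0.0481, 0.0862, -0.2653, -1.1680]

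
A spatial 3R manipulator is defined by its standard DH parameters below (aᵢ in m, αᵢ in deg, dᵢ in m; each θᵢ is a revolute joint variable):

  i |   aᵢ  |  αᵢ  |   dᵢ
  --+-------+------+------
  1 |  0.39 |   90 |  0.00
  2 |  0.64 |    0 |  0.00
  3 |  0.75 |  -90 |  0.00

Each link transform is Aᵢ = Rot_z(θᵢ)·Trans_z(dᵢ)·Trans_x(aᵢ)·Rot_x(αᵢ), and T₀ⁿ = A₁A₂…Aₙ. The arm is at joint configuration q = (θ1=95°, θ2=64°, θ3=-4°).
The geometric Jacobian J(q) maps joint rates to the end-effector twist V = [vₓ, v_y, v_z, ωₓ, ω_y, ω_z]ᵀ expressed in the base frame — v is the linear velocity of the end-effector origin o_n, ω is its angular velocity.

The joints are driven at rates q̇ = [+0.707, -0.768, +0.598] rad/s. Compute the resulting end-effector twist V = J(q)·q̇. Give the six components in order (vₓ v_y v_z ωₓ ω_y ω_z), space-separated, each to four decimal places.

o_n = [-0.0911, 1.0416, 1.2247]
J₁: ẑ×o_n = [-1.0416, -0.0911, 0.0000], ω = ẑ
J2: z=[0.9962, 0.0872, 0.0000] o=[-0.0340, 0.3885, 0.0000] → [0.1067, -1.2201, 0.6556, 0.9962, 0.0872, 0.0000]
J3: z=[0.9962, 0.0872, 0.0000] o=[-0.0584, 0.6680, 0.5752] → [0.0566, -0.6470, 0.3750, 0.9962, 0.0872, 0.0000]
V = J·q̇ = [-0.7845, 0.4857, -0.2792, -0.1694, -0.0148, 0.7070]

-0.7845 0.4857 -0.2792 -0.1694 -0.0148 0.7070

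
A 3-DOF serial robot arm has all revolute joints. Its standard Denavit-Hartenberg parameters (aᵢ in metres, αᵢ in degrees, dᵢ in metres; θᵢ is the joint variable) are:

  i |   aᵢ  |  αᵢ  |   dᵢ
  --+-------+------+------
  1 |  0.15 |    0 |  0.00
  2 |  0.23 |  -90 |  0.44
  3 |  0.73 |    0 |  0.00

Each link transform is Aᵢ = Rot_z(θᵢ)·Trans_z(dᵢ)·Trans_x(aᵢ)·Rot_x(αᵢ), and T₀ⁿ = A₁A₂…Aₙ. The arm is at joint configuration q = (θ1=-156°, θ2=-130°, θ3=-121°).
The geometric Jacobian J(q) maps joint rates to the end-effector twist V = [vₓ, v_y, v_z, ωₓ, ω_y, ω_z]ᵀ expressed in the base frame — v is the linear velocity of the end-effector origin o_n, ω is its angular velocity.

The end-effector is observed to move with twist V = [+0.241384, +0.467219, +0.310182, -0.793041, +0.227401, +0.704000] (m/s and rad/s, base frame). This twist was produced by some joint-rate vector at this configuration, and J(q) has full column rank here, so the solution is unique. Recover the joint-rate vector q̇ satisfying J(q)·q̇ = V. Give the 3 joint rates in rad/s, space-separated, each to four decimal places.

0.0050 0.6990 0.8250

o_n = [-0.1773, -0.2013, 1.0657]
J₁: ẑ×o_n = [0.2013, -0.1773, 0.0000], ω = ẑ
J2: z=[0.0000, 0.0000, 1.0000] o=[-0.1370, -0.0610, 0.0000] → [0.1403, -0.0402, 0.0000, 0.0000, 0.0000, 1.0000]
J3: z=[-0.9613, 0.2756, 0.0000] o=[-0.0736, 0.1601, 0.4400] → [0.1725, 0.6015, 0.3760, -0.9613, 0.2756, 0.0000]
q̇ = J⁺·V = [0.0050, 0.6990, 0.8250]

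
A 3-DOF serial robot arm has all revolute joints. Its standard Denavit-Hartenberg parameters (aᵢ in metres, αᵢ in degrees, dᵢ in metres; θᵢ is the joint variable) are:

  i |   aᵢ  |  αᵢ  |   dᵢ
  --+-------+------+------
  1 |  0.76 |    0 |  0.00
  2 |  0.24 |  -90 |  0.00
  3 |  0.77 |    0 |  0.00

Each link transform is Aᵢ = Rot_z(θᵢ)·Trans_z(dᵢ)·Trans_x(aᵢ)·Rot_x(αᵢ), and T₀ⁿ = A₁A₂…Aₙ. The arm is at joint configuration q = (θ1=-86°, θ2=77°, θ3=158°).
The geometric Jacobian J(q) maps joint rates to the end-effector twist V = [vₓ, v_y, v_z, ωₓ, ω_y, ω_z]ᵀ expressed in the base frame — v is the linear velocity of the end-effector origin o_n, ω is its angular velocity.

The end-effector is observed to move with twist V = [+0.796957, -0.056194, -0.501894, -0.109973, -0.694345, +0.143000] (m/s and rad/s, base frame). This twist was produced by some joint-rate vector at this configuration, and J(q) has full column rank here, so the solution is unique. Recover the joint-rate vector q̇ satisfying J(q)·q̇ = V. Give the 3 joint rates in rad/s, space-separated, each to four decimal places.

0.8010 -0.6580 -0.7030

o_n = [-0.4151, -0.6840, -0.2884]
J₁: ẑ×o_n = [0.6840, -0.4151, 0.0000], ω = ẑ
J2: z=[0.0000, 0.0000, 1.0000] o=[0.0530, -0.7581, 0.0000] → [-0.0741, -0.4681, 0.0000, 0.0000, 0.0000, 1.0000]
J3: z=[0.1564, 0.9877, 0.0000] o=[0.2901, -0.7957, 0.0000] → [-0.2849, 0.0451, 0.7139, 0.1564, 0.9877, 0.0000]
q̇ = J⁺·V = [0.8010, -0.6580, -0.7030]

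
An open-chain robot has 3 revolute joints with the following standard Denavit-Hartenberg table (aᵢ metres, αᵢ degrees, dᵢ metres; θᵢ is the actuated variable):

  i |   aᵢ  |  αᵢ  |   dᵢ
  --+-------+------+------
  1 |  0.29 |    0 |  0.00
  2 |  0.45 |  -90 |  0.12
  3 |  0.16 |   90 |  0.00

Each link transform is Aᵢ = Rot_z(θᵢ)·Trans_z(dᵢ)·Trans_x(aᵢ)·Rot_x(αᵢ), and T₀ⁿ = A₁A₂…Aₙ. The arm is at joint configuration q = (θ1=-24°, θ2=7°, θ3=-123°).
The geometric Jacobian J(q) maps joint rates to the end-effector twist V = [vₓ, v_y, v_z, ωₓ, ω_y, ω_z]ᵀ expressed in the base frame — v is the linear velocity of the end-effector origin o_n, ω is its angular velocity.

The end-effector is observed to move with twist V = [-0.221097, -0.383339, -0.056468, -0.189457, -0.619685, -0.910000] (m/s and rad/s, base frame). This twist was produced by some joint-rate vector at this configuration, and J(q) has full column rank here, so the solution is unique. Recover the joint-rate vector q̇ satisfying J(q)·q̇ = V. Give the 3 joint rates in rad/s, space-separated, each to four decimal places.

-0.3510 -0.5590 -0.6480

o_n = [0.6119, -0.2240, 0.2542]
J₁: ẑ×o_n = [0.2240, 0.6119, -0.0000], ω = ẑ
J2: z=[0.0000, 0.0000, 1.0000] o=[0.2649, -0.1180, 0.0000] → [0.1061, 0.3470, -0.0000, 0.0000, 0.0000, 1.0000]
J3: z=[0.2924, 0.9563, 0.0000] o=[0.6953, -0.2495, 0.1200] → [0.1283, -0.0392, 0.0871, 0.2924, 0.9563, 0.0000]
q̇ = J⁺·V = [-0.3510, -0.5590, -0.6480]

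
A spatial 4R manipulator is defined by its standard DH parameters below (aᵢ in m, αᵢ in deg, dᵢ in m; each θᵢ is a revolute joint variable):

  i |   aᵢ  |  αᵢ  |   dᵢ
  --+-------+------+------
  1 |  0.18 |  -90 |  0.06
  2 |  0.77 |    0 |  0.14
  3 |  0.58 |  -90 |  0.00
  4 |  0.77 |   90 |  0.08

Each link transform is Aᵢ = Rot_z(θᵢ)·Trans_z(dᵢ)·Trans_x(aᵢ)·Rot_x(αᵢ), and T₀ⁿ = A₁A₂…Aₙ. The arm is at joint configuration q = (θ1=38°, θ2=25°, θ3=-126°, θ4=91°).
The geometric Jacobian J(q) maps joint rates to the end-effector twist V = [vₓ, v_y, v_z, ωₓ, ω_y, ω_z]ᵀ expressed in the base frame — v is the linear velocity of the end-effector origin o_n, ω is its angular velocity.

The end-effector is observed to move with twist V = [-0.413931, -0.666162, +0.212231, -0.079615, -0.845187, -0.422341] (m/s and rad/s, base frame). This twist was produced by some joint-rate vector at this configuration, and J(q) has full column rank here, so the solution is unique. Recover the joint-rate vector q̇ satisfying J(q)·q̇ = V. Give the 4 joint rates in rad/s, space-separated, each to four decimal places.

-0.3090 0.3130 -0.9300 -0.5940

o_n = [1.0562, 0.0259, 0.3060]
J₁: ẑ×o_n = [-0.0259, 1.0562, 0.0000], ω = ẑ
J2: z=[-0.6157, 0.7880, 0.0000] o=[0.1418, 0.1108, 0.0600] → [0.1939, 0.1515, -0.6683, -0.6157, 0.7880, 0.0000]
J3: z=[-0.6157, 0.7880, 0.0000] o=[0.6056, 0.6508, -0.2654] → [0.4503, 0.3518, 0.0296, -0.6157, 0.7880, 0.0000]
J4: z=[0.7735, 0.6044, 0.1908] o=[0.5184, 0.5826, 0.3039] → [0.1075, 0.1010, -0.7557, 0.7735, 0.6044, 0.1908]
q̇ = J⁺·V = [-0.3090, 0.3130, -0.9300, -0.5940]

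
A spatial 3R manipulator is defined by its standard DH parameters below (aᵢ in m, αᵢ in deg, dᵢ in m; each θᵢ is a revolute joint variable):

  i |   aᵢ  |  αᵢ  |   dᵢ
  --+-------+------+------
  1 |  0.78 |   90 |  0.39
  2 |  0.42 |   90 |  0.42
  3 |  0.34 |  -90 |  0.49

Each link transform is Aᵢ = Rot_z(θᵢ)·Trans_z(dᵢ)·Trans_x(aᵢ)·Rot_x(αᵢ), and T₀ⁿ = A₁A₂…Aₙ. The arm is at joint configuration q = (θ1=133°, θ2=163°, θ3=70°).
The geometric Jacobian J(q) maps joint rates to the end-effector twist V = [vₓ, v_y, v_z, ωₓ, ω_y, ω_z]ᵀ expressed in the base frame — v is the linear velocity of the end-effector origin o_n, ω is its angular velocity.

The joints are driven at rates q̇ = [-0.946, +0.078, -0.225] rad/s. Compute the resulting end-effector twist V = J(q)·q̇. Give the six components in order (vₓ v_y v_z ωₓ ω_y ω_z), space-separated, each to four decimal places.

o_n = [0.2609, 0.8045, 1.0154]
J₁: ẑ×o_n = [-0.8045, 0.2609, 0.0000], ω = ẑ
J2: z=[0.7314, 0.6820, 0.0000] o=[-0.5320, 0.5705, 0.3900] → [0.4265, -0.4574, -0.3696, 0.7314, 0.6820, 0.0000]
J3: z=[-0.1994, 0.2138, 0.9563] o=[0.0491, 0.5631, 0.5128] → [-0.1233, 0.3028, -0.0934, -0.1994, 0.2138, 0.9563]
V = J·q̇ = [0.8221, -0.3506, -0.0078, 0.1019, 0.0051, -1.1612]

0.8221 -0.3506 -0.0078 0.1019 0.0051 -1.1612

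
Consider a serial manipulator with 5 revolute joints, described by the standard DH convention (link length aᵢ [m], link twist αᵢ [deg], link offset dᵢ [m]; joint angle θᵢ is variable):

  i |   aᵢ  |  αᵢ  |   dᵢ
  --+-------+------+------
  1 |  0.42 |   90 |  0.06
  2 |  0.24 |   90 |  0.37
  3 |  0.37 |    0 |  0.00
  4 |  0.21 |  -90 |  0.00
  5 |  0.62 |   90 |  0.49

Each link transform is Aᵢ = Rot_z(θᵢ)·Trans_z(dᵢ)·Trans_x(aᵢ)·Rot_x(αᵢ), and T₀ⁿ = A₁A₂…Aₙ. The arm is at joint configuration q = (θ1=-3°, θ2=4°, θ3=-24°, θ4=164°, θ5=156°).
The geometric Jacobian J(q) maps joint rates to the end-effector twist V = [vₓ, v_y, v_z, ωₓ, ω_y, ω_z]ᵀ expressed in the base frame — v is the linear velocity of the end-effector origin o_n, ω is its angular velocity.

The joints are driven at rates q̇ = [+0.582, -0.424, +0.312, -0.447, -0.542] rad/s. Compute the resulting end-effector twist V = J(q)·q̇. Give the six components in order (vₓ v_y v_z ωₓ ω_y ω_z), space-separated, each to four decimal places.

o_n = [0.9560, 0.3354, 0.3490]
J₁: ẑ×o_n = [-0.3354, 0.9560, 0.0000], ω = ẑ
J2: z=[-0.0523, -0.9986, 0.0000] o=[0.4194, -0.0220, 0.0600] → [-0.2886, 0.0151, 0.5172, -0.0523, -0.9986, 0.0000]
J3: z=[0.0697, -0.0037, -0.9976] o=[0.6391, -0.4040, 0.0767] → [0.7366, -0.3351, 0.0527, 0.0697, -0.0037, -0.9976]
J4: z=[0.0697, -0.0037, -0.9976] o=[0.9837, -0.2714, 0.1003] → [0.6043, 0.0103, 0.0422, 0.0697, -0.0037, -0.9976]
J5: z=[-0.6003, 0.7986, -0.0448] o=[0.8164, -0.3978, 0.0891] → [0.2404, 0.1497, -0.5515, -0.6003, 0.7986, -0.0448]
V = J·q̇ = [-0.2435, 0.3597, 0.0772, 0.3381, -0.0089, 0.7410]

-0.2435 0.3597 0.0772 0.3381 -0.0089 0.7410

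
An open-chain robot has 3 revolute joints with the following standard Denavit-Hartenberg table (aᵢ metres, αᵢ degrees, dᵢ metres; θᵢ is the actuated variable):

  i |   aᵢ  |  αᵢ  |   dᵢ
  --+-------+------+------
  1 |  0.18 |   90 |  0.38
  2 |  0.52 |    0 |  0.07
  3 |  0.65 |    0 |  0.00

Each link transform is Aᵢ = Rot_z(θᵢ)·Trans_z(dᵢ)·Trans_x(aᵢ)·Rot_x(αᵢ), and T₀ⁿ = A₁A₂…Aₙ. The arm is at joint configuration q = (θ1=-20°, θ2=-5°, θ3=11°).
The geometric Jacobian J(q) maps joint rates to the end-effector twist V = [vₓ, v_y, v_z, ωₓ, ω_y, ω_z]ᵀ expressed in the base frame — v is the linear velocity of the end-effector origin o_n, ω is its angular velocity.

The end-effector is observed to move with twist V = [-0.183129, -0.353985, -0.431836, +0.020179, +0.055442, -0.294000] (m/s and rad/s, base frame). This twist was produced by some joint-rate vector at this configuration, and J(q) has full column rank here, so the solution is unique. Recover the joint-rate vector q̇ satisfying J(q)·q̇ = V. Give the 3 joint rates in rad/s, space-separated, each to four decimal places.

-0.2940 -0.7600 0.7010

o_n = [1.2394, -0.5256, 0.4026]
J₁: ẑ×o_n = [0.5256, 1.2394, -0.0000], ω = ẑ
J2: z=[-0.3420, -0.9397, 0.0000] o=[0.1691, -0.0616, 0.3800] → [-0.0213, 0.0077, 1.1645, -0.3420, -0.9397, 0.0000]
J3: z=[-0.3420, -0.9397, 0.0000] o=[0.6320, -0.3045, 0.3347] → [-0.0638, 0.0232, 0.6464, -0.3420, -0.9397, 0.0000]
q̇ = J⁺·V = [-0.2940, -0.7600, 0.7010]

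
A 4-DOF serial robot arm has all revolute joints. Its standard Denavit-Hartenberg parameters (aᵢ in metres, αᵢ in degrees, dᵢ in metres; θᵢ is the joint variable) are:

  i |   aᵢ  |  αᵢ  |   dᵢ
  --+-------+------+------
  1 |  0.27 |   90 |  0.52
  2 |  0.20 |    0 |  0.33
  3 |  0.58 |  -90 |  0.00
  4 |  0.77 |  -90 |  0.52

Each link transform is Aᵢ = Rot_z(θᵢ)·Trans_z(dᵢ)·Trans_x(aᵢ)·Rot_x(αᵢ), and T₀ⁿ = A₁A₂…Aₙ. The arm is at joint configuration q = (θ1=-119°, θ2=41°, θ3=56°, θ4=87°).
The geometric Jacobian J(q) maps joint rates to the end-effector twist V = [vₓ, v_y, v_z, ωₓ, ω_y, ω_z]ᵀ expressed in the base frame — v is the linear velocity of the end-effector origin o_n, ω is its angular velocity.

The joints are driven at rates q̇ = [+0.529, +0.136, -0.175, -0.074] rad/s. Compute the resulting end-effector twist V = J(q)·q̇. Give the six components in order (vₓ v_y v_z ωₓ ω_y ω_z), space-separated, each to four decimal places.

0.0325 0.2512 0.1001 -0.0015 -0.0831 0.5380

o_n = [0.4667, -0.0634, 1.2035]
J₁: ẑ×o_n = [0.0634, 0.4667, -0.0000], ω = ẑ
J2: z=[-0.8746, 0.4848, 0.0000] o=[-0.1309, -0.2361, 0.5200] → [0.3314, 0.5978, -0.4408, -0.8746, 0.4848, 0.0000]
J3: z=[-0.8746, 0.4848, 0.0000] o=[-0.4927, -0.2082, 0.6512] → [0.2678, 0.4831, -0.5917, -0.8746, 0.4848, 0.0000]
J4: z=[0.4812, 0.8681, -0.1219] o=[-0.4584, -0.1464, 1.2269] → [-0.0102, -0.1015, -0.7632, 0.4812, 0.8681, -0.1219]
V = J·q̇ = [0.0325, 0.2512, 0.1001, -0.0015, -0.0831, 0.5380]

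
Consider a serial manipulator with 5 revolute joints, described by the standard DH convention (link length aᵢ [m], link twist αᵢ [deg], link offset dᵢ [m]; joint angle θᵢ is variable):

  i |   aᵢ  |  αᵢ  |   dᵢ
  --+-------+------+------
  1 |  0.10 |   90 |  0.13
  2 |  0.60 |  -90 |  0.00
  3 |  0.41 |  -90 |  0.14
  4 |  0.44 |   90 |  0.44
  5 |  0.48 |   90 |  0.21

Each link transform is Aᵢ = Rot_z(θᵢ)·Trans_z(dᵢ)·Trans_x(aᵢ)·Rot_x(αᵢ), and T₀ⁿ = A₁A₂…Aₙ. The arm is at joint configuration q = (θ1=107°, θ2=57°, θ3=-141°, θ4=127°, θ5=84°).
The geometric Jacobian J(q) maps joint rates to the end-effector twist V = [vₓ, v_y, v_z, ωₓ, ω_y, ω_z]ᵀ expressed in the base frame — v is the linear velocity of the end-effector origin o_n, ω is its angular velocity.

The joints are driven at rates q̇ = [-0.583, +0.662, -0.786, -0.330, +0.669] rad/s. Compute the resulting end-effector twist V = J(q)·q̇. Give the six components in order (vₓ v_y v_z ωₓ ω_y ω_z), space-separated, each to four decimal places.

1.5082 -1.2298 -0.1351 0.5171 0.8457 -1.7528

o_n = [0.5776, 1.1579, 0.7273]
J₁: ẑ×o_n = [-1.1579, 0.5776, 0.0000], ω = ẑ
J2: z=[0.9563, 0.2924, 0.0000] o=[-0.0292, 0.0956, 0.1300] → [0.1746, -0.5712, 0.8384, 0.9563, 0.2924, 0.0000]
J3: z=[0.2452, -0.8020, 0.5446] o=[-0.1248, 0.4081, 0.6332] → [-0.4838, 0.3594, 0.7471, 0.2452, -0.8020, 0.5446]
J4: z=[0.6430, 0.5550, 0.5278] o=[0.2070, 0.2053, 0.4422] → [-0.3445, 0.0122, 0.4068, 0.6430, 0.5550, 0.5278]
J5: z=[0.4319, 0.3064, -0.8483] o=[0.2116, 0.7898, 0.6557] → [0.3342, -0.3413, 0.0469, 0.4319, 0.3064, -0.8483]
V = J·q̇ = [1.5082, -1.2298, -0.1351, 0.5171, 0.8457, -1.7528]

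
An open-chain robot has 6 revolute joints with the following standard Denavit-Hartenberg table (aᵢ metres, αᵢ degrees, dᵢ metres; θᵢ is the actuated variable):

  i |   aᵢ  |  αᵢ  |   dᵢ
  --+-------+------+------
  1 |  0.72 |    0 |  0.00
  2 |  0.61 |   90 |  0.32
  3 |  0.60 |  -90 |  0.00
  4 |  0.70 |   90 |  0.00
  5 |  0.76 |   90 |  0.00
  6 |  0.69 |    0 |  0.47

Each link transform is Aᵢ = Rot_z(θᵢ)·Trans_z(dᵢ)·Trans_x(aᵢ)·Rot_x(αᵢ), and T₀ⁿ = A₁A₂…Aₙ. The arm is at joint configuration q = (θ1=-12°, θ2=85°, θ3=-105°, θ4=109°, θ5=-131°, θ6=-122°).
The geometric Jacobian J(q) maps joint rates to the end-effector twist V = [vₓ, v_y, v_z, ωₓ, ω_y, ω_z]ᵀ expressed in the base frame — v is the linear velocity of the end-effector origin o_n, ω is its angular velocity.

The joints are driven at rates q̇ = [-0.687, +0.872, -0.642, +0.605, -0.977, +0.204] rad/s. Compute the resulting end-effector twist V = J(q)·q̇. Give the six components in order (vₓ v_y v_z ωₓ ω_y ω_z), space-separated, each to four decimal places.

o_n = [0.9881, 0.4072, 0.2993]
J₁: ẑ×o_n = [-0.4072, 0.9881, 0.0000], ω = ẑ
J2: z=[0.0000, 0.0000, 1.0000] o=[0.7043, -0.1497, 0.0000] → [-0.5569, 0.2839, 0.0000, 0.0000, 0.0000, 1.0000]
J3: z=[0.9563, -0.2924, 0.0000] o=[0.8826, 0.4336, 0.3200] → [0.0060, 0.0198, 0.0056, 0.9563, -0.2924, 0.0000]
J4: z=[0.2824, 0.9237, -0.2588] o=[0.8372, 0.2851, -0.2596] → [0.5478, -0.1969, -0.1050, 0.2824, 0.9237, -0.2588]
J5: z=[-0.3829, -0.1388, -0.9133] o=[0.2215, 0.5351, -0.0394] → [-0.1638, -0.5705, 0.1554, -0.3829, -0.1388, -0.9133]
J6: z=[0.8491, 0.3366, -0.4071] o=[0.4981, -0.1728, -0.0478] → [0.3529, -0.4942, 0.3275, 0.8491, 0.3366, -0.4071]
V = J·q̇ = [0.3537, -0.1066, -0.1521, 0.1042, 0.9509, 0.8377]

0.3537 -0.1066 -0.1521 0.1042 0.9509 0.8377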